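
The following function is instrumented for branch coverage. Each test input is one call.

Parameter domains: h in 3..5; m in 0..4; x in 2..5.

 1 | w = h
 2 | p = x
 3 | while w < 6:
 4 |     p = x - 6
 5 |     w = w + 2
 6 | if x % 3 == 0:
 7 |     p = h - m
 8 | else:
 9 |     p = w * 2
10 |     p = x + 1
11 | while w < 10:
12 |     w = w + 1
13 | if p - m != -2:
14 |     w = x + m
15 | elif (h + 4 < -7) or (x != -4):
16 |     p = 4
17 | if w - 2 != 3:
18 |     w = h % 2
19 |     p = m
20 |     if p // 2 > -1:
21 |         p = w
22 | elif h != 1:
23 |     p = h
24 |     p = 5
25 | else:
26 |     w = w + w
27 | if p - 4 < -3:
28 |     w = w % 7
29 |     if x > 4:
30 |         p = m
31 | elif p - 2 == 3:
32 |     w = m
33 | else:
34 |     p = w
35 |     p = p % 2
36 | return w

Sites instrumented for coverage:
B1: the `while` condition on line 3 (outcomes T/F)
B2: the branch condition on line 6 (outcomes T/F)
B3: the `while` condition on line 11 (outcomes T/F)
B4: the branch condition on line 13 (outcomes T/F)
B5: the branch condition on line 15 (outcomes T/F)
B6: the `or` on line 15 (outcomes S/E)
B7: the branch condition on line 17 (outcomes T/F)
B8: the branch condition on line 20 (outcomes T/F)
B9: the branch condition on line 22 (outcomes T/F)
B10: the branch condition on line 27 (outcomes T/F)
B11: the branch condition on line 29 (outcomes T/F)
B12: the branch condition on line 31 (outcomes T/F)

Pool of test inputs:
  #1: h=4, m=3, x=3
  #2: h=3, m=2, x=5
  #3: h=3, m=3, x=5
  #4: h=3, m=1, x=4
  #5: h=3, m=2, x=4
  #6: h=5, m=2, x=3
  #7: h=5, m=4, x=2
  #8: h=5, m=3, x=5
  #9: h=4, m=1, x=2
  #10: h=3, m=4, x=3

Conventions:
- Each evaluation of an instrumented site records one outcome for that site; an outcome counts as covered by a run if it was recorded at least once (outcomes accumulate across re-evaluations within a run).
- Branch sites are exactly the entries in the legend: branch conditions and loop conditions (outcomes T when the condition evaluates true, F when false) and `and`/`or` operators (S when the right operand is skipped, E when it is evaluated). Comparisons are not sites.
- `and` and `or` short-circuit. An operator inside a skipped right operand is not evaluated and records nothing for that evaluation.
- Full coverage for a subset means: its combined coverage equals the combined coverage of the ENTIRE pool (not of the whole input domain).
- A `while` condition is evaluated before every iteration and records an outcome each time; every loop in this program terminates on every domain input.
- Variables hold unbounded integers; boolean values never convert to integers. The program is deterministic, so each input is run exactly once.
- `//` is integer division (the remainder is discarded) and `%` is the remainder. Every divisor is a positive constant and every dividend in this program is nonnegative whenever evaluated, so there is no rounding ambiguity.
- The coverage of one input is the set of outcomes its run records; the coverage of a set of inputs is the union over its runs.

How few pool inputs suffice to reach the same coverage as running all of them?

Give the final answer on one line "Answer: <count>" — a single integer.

input #1 (h=4, m=3, x=3): events B1->T, B1->F, B2->T, B3->T, B3->T, B3->T, B3->T, B3->F, B4->F, B6->E, B5->T, B7->T, B8->T, B10->T, ...; covers B1=T, B1=F, B2=T, B3=T, B3=F, B4=F, B5=T, B6=E, B7=T, B8=T, B10=T, B11=F
input #2 (h=3, m=2, x=5): events B1->T, B1->T, B1->F, B2->F, B3->T, B3->T, B3->T, B3->F, B4->T, B7->T, B8->T, B10->F, B12->F; covers B1=T, B1=F, B2=F, B3=T, B3=F, B4=T, B7=T, B8=T, B10=F, B12=F
input #3 (h=3, m=3, x=5): events B1->T, B1->T, B1->F, B2->F, B3->T, B3->T, B3->T, B3->F, B4->T, B7->T, B8->T, B10->F, B12->F; covers B1=T, B1=F, B2=F, B3=T, B3=F, B4=T, B7=T, B8=T, B10=F, B12=F
input #4 (h=3, m=1, x=4): events B1->T, B1->T, B1->F, B2->F, B3->T, B3->T, B3->T, B3->F, B4->T, B7->F, B9->T, B10->F, B12->T; covers B1=T, B1=F, B2=F, B3=T, B3=F, B4=T, B7=F, B9=T, B10=F, B12=T
input #5 (h=3, m=2, x=4): events B1->T, B1->T, B1->F, B2->F, B3->T, B3->T, B3->T, B3->F, B4->T, B7->T, B8->T, B10->F, B12->F; covers B1=T, B1=F, B2=F, B3=T, B3=F, B4=T, B7=T, B8=T, B10=F, B12=F
input #6 (h=5, m=2, x=3): events B1->T, B1->F, B2->T, B3->T, B3->T, B3->T, B3->F, B4->T, B7->F, B9->T, B10->F, B12->T; covers B1=T, B1=F, B2=T, B3=T, B3=F, B4=T, B7=F, B9=T, B10=F, B12=T
input #7 (h=5, m=4, x=2): events B1->T, B1->F, B2->F, B3->T, B3->T, B3->T, B3->F, B4->T, B7->T, B8->T, B10->F, B12->F; covers B1=T, B1=F, B2=F, B3=T, B3=F, B4=T, B7=T, B8=T, B10=F, B12=F
input #8 (h=5, m=3, x=5): events B1->T, B1->F, B2->F, B3->T, B3->T, B3->T, B3->F, B4->T, B7->T, B8->T, B10->F, B12->F; covers B1=T, B1=F, B2=F, B3=T, B3=F, B4=T, B7=T, B8=T, B10=F, B12=F
input #9 (h=4, m=1, x=2): events B1->T, B1->F, B2->F, B3->T, B3->T, B3->T, B3->T, B3->F, B4->T, B7->T, B8->T, B10->T, B11->F; covers B1=T, B1=F, B2=F, B3=T, B3=F, B4=T, B7=T, B8=T, B10=T, B11=F
input #10 (h=3, m=4, x=3): events B1->T, B1->T, B1->F, B2->T, B3->T, B3->T, B3->T, B3->F, B4->T, B7->T, B8->T, B10->F, B12->F; covers B1=T, B1=F, B2=T, B3=T, B3=F, B4=T, B7=T, B8=T, B10=F, B12=F
union over all inputs: B1=T, B1=F, B2=T, B2=F, B3=T, B3=F, B4=T, B4=F, B5=T, B6=E, B7=T, B7=F, B8=T, B9=T, B10=T, B10=F, B11=F, B12=T, B12=F (19 outcomes)
size 1 is not enough: best union over all size-1 subsets is 12/19
size 2 is not enough: best union over all size-2 subsets is 18/19
the canonical winner is {1, 2, 4}: size 3, full 19-outcome coverage, earliest index list among size-3 covers

Answer: 3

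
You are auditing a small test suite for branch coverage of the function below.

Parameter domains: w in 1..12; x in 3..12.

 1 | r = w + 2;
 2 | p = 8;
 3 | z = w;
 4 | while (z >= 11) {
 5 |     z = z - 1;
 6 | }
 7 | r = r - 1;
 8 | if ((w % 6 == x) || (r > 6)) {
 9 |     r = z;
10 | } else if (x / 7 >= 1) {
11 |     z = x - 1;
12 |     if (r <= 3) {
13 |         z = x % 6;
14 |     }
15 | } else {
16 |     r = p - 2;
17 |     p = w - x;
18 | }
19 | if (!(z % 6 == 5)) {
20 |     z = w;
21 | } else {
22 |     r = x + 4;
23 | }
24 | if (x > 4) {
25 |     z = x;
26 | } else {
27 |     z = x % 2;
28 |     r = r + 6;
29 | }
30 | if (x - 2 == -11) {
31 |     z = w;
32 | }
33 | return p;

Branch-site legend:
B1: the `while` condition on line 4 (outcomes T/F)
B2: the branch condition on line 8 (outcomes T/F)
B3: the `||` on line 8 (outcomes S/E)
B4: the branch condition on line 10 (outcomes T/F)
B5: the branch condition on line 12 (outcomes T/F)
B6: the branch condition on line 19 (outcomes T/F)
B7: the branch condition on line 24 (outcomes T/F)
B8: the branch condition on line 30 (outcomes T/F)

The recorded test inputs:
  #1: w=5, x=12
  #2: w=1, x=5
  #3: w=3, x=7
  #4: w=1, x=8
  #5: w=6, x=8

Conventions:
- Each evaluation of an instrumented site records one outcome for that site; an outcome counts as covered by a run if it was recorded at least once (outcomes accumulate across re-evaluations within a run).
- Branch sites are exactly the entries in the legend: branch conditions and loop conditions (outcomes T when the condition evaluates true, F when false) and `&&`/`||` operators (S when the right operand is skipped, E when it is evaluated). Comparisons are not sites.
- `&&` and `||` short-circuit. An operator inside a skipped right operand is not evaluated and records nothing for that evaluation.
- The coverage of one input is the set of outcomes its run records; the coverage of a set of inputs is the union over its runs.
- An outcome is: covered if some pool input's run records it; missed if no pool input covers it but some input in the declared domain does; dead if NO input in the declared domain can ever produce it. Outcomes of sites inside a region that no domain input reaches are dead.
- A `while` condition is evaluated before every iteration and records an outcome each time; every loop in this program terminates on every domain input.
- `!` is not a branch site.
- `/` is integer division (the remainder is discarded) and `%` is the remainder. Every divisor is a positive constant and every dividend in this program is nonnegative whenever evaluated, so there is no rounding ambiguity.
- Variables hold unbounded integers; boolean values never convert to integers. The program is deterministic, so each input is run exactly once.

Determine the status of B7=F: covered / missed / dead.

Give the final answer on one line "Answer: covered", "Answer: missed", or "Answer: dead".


no pool input records B7=F
but domain input (w=1, x=3) does record it -> reachable, so missed
Answer: missed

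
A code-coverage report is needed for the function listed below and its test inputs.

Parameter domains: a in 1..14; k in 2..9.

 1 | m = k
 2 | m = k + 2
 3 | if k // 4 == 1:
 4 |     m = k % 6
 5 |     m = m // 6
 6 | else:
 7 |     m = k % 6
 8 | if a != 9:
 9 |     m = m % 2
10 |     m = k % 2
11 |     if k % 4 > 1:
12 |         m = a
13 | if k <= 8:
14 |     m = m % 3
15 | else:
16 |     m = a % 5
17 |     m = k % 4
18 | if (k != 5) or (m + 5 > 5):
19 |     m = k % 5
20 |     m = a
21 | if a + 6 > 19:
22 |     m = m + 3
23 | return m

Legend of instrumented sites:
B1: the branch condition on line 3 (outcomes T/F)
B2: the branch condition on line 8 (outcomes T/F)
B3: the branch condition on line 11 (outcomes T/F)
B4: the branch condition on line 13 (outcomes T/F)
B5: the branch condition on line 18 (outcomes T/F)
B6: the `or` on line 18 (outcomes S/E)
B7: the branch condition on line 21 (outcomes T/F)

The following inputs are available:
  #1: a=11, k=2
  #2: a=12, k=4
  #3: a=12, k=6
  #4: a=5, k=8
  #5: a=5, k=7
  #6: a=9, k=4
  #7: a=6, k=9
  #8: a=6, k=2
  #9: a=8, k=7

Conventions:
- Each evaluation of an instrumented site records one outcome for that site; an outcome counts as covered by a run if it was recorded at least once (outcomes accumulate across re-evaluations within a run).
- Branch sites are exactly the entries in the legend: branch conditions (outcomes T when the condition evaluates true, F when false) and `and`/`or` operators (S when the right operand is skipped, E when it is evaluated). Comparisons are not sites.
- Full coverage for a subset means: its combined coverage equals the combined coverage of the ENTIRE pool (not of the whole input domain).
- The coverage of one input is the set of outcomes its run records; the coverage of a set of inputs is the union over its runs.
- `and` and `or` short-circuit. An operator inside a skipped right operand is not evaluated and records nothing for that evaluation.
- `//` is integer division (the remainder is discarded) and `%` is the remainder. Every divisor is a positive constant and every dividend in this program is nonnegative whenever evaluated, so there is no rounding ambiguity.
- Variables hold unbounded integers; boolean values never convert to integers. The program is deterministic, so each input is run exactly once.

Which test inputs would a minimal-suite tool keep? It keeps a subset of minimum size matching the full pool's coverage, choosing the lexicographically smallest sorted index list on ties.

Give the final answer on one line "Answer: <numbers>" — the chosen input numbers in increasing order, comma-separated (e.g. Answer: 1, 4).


#1 (a=11, k=2) -> covered: B1=F, B2=T, B3=T, B4=T, B5=T, B6=S, B7=F
#2 (a=12, k=4) -> covered: B1=T, B2=T, B3=F, B4=T, B5=T, B6=S, B7=F
#3 (a=12, k=6) -> covered: B1=T, B2=T, B3=T, B4=T, B5=T, B6=S, B7=F
#4 (a=5, k=8) -> covered: B1=F, B2=T, B3=F, B4=T, B5=T, B6=S, B7=F
#5 (a=5, k=7) -> covered: B1=T, B2=T, B3=T, B4=T, B5=T, B6=S, B7=F
#6 (a=9, k=4) -> covered: B1=T, B2=F, B4=T, B5=T, B6=S, B7=F
#7 (a=6, k=9) -> covered: B1=F, B2=T, B3=F, B4=F, B5=T, B6=S, B7=F
#8 (a=6, k=2) -> covered: B1=F, B2=T, B3=T, B4=T, B5=T, B6=S, B7=F
#9 (a=8, k=7) -> covered: B1=T, B2=T, B3=T, B4=T, B5=T, B6=S, B7=F
union over all inputs: B1=T, B1=F, B2=T, B2=F, B3=T, B3=F, B4=T, B4=F, B5=T, B6=S, B7=F (11 outcomes)
no size-1 subset reaches all 11 outcomes (best union: 7/11)
no size-2 subset reaches all 11 outcomes (best union: 10/11)
at size 3, {1, 6, 7} reaches all 11 outcomes; every lexicographically earlier size-3 subset fails
Answer: 1, 6, 7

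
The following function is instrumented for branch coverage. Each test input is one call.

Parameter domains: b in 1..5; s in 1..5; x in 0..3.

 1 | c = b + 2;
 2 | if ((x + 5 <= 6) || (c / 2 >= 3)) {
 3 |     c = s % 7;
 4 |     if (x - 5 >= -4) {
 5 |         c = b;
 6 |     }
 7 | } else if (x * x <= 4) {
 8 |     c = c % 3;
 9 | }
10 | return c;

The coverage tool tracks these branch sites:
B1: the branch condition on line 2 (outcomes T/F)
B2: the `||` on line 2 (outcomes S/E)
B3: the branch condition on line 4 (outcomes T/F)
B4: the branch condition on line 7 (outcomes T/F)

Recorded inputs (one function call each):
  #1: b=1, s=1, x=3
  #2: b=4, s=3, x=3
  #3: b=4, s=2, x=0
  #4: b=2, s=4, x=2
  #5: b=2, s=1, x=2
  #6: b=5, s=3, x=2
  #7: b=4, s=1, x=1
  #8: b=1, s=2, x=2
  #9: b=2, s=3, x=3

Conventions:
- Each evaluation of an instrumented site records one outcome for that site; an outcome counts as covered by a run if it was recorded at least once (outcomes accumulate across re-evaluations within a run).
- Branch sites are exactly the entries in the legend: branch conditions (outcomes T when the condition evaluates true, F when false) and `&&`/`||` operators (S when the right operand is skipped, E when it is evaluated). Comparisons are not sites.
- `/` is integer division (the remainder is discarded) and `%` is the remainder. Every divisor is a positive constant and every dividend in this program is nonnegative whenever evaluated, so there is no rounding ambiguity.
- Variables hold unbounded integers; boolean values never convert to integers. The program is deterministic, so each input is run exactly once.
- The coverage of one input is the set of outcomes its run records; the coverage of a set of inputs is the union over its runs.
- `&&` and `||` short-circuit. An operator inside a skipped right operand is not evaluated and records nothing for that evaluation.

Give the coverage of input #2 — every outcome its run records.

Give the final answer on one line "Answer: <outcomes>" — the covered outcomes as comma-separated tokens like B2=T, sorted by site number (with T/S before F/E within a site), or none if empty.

Running input #2 (b=4, s=3, x=3), event by event:
  B2->E, B1->T, B3->T
deduplicating events, the covered set is: B1=T, B2=E, B3=T

Answer: B1=T, B2=E, B3=T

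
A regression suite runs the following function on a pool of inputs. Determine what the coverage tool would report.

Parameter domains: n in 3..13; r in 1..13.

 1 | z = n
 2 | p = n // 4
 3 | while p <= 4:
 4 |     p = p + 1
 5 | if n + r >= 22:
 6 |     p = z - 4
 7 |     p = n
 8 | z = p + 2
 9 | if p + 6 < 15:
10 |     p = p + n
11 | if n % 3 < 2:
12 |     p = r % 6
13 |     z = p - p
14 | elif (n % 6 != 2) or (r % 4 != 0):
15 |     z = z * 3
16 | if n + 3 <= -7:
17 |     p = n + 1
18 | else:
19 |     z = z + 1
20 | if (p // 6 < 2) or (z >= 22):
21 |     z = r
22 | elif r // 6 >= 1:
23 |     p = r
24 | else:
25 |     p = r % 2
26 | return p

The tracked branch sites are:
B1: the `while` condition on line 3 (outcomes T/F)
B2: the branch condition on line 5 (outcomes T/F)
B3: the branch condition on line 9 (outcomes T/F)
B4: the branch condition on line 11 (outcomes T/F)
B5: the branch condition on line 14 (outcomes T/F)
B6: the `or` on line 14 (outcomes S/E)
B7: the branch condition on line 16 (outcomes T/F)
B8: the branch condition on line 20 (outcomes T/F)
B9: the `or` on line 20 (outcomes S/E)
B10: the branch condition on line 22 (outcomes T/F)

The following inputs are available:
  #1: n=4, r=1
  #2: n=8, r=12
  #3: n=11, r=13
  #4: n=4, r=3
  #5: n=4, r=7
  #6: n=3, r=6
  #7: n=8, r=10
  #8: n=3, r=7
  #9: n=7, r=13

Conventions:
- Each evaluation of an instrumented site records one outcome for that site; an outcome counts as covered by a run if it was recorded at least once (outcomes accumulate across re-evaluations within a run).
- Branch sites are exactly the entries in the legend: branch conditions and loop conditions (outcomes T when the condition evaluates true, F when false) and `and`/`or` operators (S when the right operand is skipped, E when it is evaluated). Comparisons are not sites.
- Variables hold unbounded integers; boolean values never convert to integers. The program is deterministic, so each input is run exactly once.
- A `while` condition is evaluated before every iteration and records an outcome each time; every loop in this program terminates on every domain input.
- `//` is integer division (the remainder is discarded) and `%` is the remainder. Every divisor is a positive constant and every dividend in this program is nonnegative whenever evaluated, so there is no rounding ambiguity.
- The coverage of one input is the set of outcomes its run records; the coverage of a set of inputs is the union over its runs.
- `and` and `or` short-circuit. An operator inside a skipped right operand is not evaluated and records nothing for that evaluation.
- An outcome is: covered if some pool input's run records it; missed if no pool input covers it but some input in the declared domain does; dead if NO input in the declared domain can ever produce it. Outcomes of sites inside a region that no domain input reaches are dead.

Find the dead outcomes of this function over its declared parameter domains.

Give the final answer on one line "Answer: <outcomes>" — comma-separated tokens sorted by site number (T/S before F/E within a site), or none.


running all 143 domain inputs and tallying outcomes:
  B7=T: zero occurrences over every domain input -> dead
  reachable outcomes have witnesses, e.g. B1=T (e.g. n=3, r=1), B1=F (e.g. n=3, r=1), B2=T (e.g. n=9, r=13), B2=F (e.g. n=3, r=1)
Answer: B7=T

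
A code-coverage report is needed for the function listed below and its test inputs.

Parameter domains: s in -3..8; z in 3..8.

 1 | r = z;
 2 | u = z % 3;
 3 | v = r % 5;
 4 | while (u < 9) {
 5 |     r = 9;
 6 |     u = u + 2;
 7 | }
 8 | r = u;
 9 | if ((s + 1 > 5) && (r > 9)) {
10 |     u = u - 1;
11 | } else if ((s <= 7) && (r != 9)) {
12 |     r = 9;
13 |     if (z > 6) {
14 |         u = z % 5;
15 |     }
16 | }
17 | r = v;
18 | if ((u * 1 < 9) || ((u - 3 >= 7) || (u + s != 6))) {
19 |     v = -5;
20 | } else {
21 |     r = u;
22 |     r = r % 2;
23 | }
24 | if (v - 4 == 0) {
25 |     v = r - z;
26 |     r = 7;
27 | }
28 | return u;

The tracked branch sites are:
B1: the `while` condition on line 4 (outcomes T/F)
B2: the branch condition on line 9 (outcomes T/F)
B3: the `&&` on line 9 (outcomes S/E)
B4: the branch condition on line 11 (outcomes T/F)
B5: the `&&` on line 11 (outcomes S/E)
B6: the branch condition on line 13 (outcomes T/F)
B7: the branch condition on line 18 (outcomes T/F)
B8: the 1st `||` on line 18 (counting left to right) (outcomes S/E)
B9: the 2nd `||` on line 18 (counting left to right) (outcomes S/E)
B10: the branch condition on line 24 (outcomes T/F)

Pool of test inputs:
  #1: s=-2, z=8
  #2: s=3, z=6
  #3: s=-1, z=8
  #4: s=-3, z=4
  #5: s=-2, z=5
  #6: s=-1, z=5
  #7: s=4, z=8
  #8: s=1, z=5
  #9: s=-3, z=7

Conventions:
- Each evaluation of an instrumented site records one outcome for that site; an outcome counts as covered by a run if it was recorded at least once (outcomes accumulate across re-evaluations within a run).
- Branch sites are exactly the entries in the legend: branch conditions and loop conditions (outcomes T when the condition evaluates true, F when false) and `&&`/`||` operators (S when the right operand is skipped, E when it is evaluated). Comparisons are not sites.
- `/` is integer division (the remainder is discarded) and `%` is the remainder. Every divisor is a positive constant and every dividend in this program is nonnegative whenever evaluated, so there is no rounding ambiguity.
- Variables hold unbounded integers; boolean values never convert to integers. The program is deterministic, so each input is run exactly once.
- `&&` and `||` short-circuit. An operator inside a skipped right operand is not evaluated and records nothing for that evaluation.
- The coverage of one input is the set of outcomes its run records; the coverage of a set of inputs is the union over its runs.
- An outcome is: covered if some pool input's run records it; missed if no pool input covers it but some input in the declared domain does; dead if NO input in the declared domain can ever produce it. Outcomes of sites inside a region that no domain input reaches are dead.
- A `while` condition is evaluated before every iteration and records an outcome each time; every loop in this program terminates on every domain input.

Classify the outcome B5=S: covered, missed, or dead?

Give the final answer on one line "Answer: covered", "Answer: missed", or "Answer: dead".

no pool input records B5=S
but domain input (s=8, z=4) does record it -> reachable, so missed

Answer: missed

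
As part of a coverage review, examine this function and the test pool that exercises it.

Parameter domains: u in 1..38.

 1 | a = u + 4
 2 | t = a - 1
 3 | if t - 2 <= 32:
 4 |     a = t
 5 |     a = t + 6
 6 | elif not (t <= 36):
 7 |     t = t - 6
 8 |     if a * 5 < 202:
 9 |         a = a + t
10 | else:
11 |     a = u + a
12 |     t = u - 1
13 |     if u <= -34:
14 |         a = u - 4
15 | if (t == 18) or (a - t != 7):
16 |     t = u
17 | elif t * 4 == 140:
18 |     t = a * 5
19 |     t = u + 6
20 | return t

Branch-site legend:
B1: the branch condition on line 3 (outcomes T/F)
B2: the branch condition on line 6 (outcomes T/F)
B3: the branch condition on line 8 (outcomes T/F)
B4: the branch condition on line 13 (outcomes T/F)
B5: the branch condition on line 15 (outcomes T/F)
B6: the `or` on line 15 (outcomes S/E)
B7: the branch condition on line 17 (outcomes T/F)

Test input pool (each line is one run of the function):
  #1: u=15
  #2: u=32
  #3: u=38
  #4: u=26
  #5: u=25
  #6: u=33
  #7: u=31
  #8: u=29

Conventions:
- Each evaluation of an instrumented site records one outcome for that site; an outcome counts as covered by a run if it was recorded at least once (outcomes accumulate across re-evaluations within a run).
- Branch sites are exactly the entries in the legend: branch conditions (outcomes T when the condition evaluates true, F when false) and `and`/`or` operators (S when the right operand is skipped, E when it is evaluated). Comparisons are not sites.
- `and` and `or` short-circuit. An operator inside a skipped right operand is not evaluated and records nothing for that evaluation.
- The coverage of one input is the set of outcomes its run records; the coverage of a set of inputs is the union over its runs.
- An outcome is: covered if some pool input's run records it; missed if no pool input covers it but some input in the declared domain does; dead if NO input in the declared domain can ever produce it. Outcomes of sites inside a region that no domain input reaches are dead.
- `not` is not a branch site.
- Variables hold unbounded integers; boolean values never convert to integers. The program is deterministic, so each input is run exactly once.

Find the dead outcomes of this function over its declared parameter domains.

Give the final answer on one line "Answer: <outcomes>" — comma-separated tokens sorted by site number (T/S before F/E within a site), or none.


exhaustive pass over the 38-input domain:
  B4=T: no domain input ever produces it -> dead
  reachable outcomes have witnesses, e.g. B1=T (e.g. u=1), B1=F (e.g. u=32), B2=T (e.g. u=34), B2=F (e.g. u=32)
Answer: B4=T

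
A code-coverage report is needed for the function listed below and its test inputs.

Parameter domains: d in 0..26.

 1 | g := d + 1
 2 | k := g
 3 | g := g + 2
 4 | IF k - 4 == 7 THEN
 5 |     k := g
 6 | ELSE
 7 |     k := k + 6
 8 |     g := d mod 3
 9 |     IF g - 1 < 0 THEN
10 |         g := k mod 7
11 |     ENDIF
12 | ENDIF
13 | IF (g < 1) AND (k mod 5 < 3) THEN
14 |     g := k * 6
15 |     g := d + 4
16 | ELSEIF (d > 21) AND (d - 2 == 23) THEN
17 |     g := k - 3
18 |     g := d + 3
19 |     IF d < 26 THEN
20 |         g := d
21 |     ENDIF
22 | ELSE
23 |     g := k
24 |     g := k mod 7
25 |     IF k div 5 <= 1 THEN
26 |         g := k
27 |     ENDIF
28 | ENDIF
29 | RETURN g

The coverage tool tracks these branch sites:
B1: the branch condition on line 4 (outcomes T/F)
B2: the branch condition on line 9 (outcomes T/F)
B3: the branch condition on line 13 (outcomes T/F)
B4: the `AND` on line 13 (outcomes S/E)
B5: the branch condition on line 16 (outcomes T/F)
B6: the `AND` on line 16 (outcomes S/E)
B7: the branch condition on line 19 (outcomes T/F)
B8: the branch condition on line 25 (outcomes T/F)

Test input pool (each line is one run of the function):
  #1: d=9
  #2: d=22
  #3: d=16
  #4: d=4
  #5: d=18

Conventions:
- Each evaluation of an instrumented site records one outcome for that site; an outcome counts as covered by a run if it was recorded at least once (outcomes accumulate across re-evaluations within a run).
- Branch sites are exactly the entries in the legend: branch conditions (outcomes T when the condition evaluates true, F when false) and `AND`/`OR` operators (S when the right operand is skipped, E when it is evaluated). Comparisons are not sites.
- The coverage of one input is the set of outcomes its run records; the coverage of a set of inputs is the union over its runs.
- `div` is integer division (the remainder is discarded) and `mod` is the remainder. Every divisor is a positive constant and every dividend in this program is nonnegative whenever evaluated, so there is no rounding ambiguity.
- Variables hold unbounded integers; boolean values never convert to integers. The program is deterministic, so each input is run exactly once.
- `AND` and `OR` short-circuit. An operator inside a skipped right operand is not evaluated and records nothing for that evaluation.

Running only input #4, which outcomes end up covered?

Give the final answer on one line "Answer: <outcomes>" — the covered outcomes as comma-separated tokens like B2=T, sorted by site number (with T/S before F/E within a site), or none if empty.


Event log for input #4 (d=4):
  B1->F, B2->F, B4->S, B3->F, B6->S, B5->F, B8->F
deduplicating events, the covered set is: B1=F, B2=F, B3=F, B4=S, B5=F, B6=S, B8=F
Answer: B1=F, B2=F, B3=F, B4=S, B5=F, B6=S, B8=F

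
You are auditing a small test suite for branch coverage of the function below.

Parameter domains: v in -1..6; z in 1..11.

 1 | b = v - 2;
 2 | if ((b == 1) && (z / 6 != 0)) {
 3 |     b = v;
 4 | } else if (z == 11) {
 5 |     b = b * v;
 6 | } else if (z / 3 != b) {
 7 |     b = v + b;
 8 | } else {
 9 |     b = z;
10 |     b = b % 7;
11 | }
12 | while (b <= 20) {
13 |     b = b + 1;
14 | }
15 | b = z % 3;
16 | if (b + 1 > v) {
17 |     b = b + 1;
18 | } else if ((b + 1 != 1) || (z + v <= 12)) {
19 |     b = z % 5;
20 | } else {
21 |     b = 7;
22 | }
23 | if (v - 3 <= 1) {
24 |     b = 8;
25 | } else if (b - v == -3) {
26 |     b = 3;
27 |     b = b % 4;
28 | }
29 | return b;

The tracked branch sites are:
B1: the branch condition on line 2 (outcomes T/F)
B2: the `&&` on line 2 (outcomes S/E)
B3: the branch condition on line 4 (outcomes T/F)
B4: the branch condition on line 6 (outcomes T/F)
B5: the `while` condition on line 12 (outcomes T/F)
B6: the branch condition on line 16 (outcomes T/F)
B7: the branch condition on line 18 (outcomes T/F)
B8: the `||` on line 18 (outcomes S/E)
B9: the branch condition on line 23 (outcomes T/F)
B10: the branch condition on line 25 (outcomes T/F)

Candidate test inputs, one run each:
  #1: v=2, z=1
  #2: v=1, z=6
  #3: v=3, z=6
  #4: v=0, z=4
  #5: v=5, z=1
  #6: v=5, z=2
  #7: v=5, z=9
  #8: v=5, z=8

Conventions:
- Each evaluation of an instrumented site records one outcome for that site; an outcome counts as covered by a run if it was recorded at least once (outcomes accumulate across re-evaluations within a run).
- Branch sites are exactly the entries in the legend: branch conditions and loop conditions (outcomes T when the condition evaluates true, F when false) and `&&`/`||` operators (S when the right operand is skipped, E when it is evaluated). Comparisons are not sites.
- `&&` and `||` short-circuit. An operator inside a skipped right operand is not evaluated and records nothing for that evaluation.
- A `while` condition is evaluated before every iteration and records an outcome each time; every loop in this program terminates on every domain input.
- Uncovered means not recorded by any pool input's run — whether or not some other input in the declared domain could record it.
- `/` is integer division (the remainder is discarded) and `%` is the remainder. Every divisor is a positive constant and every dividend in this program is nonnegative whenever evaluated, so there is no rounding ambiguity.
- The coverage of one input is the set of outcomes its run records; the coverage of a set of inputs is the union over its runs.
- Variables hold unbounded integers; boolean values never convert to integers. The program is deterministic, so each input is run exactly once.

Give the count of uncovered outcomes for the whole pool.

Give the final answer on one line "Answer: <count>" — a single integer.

input #1, v=2, z=1: events B2->S, B1->F, B3->F, B4->F, B5->T, B5->T, B5->T, B5->T, B5->T, B5->T, B5->T, B5->T, B5->T, B5->T, ...; outcomes B1=F, B2=S, B3=F, B4=F, B5=T, B5=F, B6=F, B7=T, B8=S, B9=T
input #2, v=1, z=6: events B2->S, B1->F, B3->F, B4->T, B5->T, B5->T, B5->T, B5->T, B5->T, B5->T, B5->T, B5->T, B5->T, B5->T, ...; outcomes B1=F, B2=S, B3=F, B4=T, B5=T, B5=F, B6=F, B7=T, B8=E, B9=T
input #3, v=3, z=6: events B2->E, B1->T, B5->T, B5->T, B5->T, B5->T, B5->T, B5->T, B5->T, B5->T, B5->T, B5->T, B5->T, B5->T, ...; outcomes B1=T, B2=E, B5=T, B5=F, B6=F, B7=T, B8=E, B9=T
input #4, v=0, z=4: events B2->S, B1->F, B3->F, B4->T, B5->T, B5->T, B5->T, B5->T, B5->T, B5->T, B5->T, B5->T, B5->T, B5->T, ...; outcomes B1=F, B2=S, B3=F, B4=T, B5=T, B5=F, B6=T, B9=T
input #5, v=5, z=1: events B2->S, B1->F, B3->F, B4->T, B5->T, B5->T, B5->T, B5->T, B5->T, B5->T, B5->T, B5->T, B5->T, B5->T, ...; outcomes B1=F, B2=S, B3=F, B4=T, B5=T, B5=F, B6=F, B7=T, B8=S, B9=F, B10=F
input #6, v=5, z=2: events B2->S, B1->F, B3->F, B4->T, B5->T, B5->T, B5->T, B5->T, B5->T, B5->T, B5->T, B5->T, B5->T, B5->T, ...; outcomes B1=F, B2=S, B3=F, B4=T, B5=T, B5=F, B6=F, B7=T, B8=S, B9=F, B10=T
input #7, v=5, z=9: events B2->S, B1->F, B3->F, B4->F, B5->T, B5->T, B5->T, B5->T, B5->T, B5->T, B5->T, B5->T, B5->T, B5->T, ...; outcomes B1=F, B2=S, B3=F, B4=F, B5=T, B5=F, B6=F, B7=F, B8=E, B9=F, B10=F
input #8, v=5, z=8: events B2->S, B1->F, B3->F, B4->T, B5->T, B5->T, B5->T, B5->T, B5->T, B5->T, B5->T, B5->T, B5->T, B5->T, ...; outcomes B1=F, B2=S, B3=F, B4=T, B5=T, B5=F, B6=F, B7=T, B8=S, B9=F, B10=F
union over the pool: B1=T, B1=F, B2=S, B2=E, B3=F, B4=T, B4=F, B5=T, B5=F, B6=T, B6=F, B7=T, B7=F, B8=S, B8=E, B9=T, B9=F, B10=T, B10=F
uncovered (1 of 20): B3=T

Answer: 1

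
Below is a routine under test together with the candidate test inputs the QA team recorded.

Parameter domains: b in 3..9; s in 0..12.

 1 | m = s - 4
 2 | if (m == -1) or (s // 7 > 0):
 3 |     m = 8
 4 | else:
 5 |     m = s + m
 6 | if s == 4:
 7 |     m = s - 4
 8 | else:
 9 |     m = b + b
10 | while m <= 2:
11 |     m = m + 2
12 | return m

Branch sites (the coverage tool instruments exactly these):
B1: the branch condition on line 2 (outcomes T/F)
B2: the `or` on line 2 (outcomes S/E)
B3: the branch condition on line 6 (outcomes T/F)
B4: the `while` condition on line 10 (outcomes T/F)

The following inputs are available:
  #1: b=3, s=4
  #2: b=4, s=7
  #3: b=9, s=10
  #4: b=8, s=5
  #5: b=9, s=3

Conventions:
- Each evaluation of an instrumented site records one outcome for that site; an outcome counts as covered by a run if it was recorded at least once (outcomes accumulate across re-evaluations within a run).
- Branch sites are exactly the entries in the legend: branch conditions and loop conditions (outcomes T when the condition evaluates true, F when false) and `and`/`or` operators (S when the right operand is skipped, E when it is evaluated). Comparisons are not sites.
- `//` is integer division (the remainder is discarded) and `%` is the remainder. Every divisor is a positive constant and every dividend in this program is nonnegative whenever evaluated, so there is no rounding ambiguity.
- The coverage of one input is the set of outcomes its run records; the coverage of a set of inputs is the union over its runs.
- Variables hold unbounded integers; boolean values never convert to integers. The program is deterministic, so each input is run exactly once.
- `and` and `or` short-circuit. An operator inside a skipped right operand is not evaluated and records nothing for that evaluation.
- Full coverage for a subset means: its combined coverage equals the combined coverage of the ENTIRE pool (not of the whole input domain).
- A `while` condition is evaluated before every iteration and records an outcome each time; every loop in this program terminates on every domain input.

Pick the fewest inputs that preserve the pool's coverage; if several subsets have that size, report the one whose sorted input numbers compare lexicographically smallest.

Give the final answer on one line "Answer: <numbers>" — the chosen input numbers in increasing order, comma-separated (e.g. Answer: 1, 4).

input #1 (b=3, s=4): events B2->E, B1->F, B3->T, B4->T, B4->T, B4->F; covers B1=F, B2=E, B3=T, B4=T, B4=F
input #2 (b=4, s=7): events B2->E, B1->T, B3->F, B4->F; covers B1=T, B2=E, B3=F, B4=F
input #3 (b=9, s=10): events B2->E, B1->T, B3->F, B4->F; covers B1=T, B2=E, B3=F, B4=F
input #4 (b=8, s=5): events B2->E, B1->F, B3->F, B4->F; covers B1=F, B2=E, B3=F, B4=F
input #5 (b=9, s=3): events B2->S, B1->T, B3->F, B4->F; covers B1=T, B2=S, B3=F, B4=F
together the pool reaches 8 outcomes: B1=T, B1=F, B2=S, B2=E, B3=T, B3=F, B4=T, B4=F
no size-1 subset reaches all 8 outcomes (best union: 5/8)
at size 2, {1, 5} reaches all 8 outcomes; every lexicographically earlier size-2 subset fails

Answer: 1, 5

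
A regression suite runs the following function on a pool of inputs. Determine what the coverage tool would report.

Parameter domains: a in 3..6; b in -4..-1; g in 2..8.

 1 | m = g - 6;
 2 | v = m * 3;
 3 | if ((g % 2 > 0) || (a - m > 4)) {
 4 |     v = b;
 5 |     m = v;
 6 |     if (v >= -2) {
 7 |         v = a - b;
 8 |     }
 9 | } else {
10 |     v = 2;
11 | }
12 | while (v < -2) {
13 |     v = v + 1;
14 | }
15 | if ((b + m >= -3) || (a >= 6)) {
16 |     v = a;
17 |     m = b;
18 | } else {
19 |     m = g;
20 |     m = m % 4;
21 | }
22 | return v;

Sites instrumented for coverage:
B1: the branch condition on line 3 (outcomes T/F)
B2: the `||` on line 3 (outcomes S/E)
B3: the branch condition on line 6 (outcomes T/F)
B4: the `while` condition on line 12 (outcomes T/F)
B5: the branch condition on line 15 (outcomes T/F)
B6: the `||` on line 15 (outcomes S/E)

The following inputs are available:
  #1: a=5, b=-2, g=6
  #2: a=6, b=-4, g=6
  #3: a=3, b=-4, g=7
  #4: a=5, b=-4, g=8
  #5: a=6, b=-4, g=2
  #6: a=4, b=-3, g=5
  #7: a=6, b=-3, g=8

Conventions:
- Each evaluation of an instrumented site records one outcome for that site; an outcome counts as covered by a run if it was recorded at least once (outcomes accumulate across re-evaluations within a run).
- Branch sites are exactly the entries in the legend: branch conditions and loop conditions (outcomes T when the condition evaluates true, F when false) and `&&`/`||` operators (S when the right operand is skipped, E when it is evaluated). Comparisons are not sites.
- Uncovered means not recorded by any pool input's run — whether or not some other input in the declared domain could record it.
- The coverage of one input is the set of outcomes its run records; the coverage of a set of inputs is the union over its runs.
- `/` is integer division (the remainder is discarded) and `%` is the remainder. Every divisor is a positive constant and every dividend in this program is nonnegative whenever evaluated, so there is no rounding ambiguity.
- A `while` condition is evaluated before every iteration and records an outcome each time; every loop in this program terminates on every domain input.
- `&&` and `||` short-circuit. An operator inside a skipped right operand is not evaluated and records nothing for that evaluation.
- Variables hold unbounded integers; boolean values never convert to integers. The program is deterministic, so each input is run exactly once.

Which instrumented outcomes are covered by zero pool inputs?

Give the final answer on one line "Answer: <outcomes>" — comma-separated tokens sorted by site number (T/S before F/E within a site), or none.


input #1, a=5, b=-2, g=6: outcomes B1=T, B2=E, B3=T, B4=F, B5=F, B6=E
input #2, a=6, b=-4, g=6: outcomes B1=T, B2=E, B3=F, B4=T, B4=F, B5=T, B6=E
input #3, a=3, b=-4, g=7: outcomes B1=T, B2=S, B3=F, B4=T, B4=F, B5=F, B6=E
input #4, a=5, b=-4, g=8: outcomes B1=F, B2=E, B4=F, B5=T, B6=S
input #5, a=6, b=-4, g=2: outcomes B1=T, B2=E, B3=F, B4=T, B4=F, B5=T, B6=E
input #6, a=4, b=-3, g=5: outcomes B1=T, B2=S, B3=F, B4=T, B4=F, B5=F, B6=E
input #7, a=6, b=-3, g=8: outcomes B1=F, B2=E, B4=F, B5=T, B6=S
union over the pool: B1=T, B1=F, B2=S, B2=E, B3=T, B3=F, B4=T, B4=F, B5=T, B5=F, B6=S, B6=E
uncovered (0 of 12): none
Answer: none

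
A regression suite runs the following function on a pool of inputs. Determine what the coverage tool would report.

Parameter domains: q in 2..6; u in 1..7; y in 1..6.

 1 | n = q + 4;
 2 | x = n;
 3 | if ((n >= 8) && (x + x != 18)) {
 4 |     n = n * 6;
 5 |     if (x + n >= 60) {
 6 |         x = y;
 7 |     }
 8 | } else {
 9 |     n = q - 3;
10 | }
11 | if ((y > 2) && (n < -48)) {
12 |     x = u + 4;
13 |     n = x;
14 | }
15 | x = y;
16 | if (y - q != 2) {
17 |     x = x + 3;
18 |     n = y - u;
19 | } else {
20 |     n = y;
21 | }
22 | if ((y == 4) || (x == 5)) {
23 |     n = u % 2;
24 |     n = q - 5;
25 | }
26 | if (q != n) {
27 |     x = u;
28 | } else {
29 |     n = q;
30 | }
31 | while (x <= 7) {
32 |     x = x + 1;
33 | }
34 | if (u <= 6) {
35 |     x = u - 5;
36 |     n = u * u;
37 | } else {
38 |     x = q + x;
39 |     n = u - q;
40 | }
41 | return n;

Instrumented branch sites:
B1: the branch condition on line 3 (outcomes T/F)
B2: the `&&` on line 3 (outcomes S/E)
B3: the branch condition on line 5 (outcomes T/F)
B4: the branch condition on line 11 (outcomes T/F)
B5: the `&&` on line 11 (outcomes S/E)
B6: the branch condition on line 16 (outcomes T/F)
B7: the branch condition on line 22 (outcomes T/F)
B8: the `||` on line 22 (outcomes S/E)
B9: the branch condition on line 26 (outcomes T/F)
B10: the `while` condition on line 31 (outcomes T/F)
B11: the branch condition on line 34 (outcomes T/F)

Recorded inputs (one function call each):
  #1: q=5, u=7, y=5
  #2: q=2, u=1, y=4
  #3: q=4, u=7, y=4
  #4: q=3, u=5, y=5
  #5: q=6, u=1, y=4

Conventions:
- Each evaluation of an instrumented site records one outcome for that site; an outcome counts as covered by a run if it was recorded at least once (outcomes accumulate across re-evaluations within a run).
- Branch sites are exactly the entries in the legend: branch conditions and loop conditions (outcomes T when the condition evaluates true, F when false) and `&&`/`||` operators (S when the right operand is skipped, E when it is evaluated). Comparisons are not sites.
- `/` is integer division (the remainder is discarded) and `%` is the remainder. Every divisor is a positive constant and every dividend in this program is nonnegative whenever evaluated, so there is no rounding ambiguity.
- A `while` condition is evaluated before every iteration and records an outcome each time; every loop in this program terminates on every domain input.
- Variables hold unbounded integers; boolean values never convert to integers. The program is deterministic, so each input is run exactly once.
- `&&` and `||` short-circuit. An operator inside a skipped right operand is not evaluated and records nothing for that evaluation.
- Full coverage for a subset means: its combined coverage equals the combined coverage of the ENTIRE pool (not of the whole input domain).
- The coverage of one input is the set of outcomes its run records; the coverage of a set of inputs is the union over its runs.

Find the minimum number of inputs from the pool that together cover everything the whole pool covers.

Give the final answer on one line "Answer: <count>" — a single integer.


input #1 (q=5, u=7, y=5): covers B1=F, B2=E, B4=F, B5=E, B6=T, B7=F, B8=E, B9=T, B10=T, B10=F, B11=F
input #2 (q=2, u=1, y=4): covers B1=F, B2=S, B4=F, B5=E, B6=F, B7=T, B8=S, B9=T, B10=T, B10=F, B11=T
input #3 (q=4, u=7, y=4): covers B1=T, B2=E, B3=F, B4=F, B5=E, B6=T, B7=T, B8=S, B9=T, B10=T, B10=F, B11=F
input #4 (q=3, u=5, y=5): covers B1=F, B2=S, B4=F, B5=E, B6=F, B7=T, B8=E, B9=T, B10=T, B10=F, B11=T
input #5 (q=6, u=1, y=4): covers B1=T, B2=E, B3=T, B4=F, B5=E, B6=T, B7=T, B8=S, B9=T, B10=T, B10=F, B11=T
pool-wide coverage (19 outcomes): B1=T, B1=F, B2=S, B2=E, B3=T, B3=F, B4=F, B5=E, B6=T, B6=F, B7=T, B7=F, B8=S, B8=E, B9=T, B10=T, B10=F, B11=T, B11=F
size 1 is not enough: best union over all size-1 subsets is 12/19
size 2 is not enough: best union over all size-2 subsets is 17/19
size 3 is not enough: best union over all size-3 subsets is 18/19
inputs {1, 2, 3, 5} (size 4) cover everything; no size-4 subset with a lexicographically smaller index list covers all 19
Answer: 4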